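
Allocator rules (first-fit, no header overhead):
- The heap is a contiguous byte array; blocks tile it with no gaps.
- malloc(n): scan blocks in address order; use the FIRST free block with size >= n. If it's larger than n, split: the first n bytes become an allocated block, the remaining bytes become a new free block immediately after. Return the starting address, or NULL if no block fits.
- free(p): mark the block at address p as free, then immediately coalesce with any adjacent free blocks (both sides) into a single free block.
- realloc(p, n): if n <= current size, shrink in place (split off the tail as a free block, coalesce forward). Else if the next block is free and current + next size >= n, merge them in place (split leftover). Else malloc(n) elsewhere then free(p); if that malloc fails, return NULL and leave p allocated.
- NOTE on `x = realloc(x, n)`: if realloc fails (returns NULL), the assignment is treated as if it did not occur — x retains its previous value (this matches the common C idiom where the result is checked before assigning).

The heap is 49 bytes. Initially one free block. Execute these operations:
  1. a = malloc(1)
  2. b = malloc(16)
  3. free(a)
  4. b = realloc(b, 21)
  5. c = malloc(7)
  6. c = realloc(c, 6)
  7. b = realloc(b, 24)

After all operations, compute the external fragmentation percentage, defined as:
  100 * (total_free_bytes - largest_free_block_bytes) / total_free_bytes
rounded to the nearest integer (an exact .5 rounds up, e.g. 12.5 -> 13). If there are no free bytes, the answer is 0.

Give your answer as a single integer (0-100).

Op 1: a = malloc(1) -> a = 0; heap: [0-0 ALLOC][1-48 FREE]
Op 2: b = malloc(16) -> b = 1; heap: [0-0 ALLOC][1-16 ALLOC][17-48 FREE]
Op 3: free(a) -> (freed a); heap: [0-0 FREE][1-16 ALLOC][17-48 FREE]
Op 4: b = realloc(b, 21) -> b = 1; heap: [0-0 FREE][1-21 ALLOC][22-48 FREE]
Op 5: c = malloc(7) -> c = 22; heap: [0-0 FREE][1-21 ALLOC][22-28 ALLOC][29-48 FREE]
Op 6: c = realloc(c, 6) -> c = 22; heap: [0-0 FREE][1-21 ALLOC][22-27 ALLOC][28-48 FREE]
Op 7: b = realloc(b, 24) -> NULL (b unchanged); heap: [0-0 FREE][1-21 ALLOC][22-27 ALLOC][28-48 FREE]
Free blocks: [1 21] total_free=22 largest=21 -> 100*(22-21)/22 = 100/22 ≈ 4.545 -> rounds to 5

Answer: 5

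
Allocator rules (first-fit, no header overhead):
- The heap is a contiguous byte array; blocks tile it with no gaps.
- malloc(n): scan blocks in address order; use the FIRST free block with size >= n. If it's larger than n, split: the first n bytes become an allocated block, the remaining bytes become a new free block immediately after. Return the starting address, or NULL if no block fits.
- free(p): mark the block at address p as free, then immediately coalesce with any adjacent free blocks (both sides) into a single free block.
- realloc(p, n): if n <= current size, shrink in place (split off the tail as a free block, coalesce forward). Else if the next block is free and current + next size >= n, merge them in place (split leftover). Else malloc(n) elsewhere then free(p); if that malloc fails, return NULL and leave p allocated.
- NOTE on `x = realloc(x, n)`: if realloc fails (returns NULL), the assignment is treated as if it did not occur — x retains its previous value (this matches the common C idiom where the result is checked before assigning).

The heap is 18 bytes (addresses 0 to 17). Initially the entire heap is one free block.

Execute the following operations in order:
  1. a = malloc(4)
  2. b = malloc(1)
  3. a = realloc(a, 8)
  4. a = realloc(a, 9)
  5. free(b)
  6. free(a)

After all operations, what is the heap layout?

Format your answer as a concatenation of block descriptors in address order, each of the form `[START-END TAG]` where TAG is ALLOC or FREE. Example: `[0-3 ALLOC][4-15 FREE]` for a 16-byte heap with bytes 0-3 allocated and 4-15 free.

Answer: [0-17 FREE]

Derivation:
Op 1: a = malloc(4) -> a = 0; heap: [0-3 ALLOC][4-17 FREE]
Op 2: b = malloc(1) -> b = 4; heap: [0-3 ALLOC][4-4 ALLOC][5-17 FREE]
Op 3: a = realloc(a, 8) -> a = 5; heap: [0-3 FREE][4-4 ALLOC][5-12 ALLOC][13-17 FREE]
Op 4: a = realloc(a, 9) -> a = 5; heap: [0-3 FREE][4-4 ALLOC][5-13 ALLOC][14-17 FREE]
Op 5: free(b) -> (freed b); heap: [0-4 FREE][5-13 ALLOC][14-17 FREE]
Op 6: free(a) -> (freed a); heap: [0-17 FREE]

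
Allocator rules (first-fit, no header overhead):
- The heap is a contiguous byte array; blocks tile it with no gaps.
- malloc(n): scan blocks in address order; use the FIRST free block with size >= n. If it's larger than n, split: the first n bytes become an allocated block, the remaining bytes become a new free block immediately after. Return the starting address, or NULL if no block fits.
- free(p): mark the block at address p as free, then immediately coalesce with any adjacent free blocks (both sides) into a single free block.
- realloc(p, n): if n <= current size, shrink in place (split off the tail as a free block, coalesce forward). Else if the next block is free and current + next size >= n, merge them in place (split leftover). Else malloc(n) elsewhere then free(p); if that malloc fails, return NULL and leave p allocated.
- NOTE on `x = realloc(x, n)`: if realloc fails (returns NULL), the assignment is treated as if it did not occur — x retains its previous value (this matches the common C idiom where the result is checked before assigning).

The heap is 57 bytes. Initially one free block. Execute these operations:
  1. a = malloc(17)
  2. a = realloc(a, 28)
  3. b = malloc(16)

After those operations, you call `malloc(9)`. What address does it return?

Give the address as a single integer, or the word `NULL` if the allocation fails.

Op 1: a = malloc(17) -> a = 0; heap: [0-16 ALLOC][17-56 FREE]
Op 2: a = realloc(a, 28) -> a = 0; heap: [0-27 ALLOC][28-56 FREE]
Op 3: b = malloc(16) -> b = 28; heap: [0-27 ALLOC][28-43 ALLOC][44-56 FREE]
malloc(9): first-fit scan over [0-27 ALLOC][28-43 ALLOC][44-56 FREE] -> 44

Answer: 44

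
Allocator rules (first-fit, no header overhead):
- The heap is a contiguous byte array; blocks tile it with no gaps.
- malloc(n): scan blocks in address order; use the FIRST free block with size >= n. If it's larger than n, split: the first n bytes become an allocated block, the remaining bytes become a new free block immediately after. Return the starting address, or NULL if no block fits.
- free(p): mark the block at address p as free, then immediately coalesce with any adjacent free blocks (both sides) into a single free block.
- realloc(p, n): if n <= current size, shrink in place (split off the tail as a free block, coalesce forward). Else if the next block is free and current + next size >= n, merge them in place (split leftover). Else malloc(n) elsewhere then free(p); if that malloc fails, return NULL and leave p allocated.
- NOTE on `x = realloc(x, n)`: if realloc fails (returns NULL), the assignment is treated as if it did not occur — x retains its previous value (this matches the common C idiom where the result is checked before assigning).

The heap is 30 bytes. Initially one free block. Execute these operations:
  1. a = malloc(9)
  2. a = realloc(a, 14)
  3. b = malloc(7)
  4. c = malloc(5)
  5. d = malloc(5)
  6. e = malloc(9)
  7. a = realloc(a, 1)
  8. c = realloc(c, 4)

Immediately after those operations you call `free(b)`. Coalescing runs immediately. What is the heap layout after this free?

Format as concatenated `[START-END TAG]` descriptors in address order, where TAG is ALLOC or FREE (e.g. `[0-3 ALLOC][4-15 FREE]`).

Answer: [0-0 ALLOC][1-20 FREE][21-24 ALLOC][25-29 FREE]

Derivation:
Op 1: a = malloc(9) -> a = 0; heap: [0-8 ALLOC][9-29 FREE]
Op 2: a = realloc(a, 14) -> a = 0; heap: [0-13 ALLOC][14-29 FREE]
Op 3: b = malloc(7) -> b = 14; heap: [0-13 ALLOC][14-20 ALLOC][21-29 FREE]
Op 4: c = malloc(5) -> c = 21; heap: [0-13 ALLOC][14-20 ALLOC][21-25 ALLOC][26-29 FREE]
Op 5: d = malloc(5) -> d = NULL; heap: [0-13 ALLOC][14-20 ALLOC][21-25 ALLOC][26-29 FREE]
Op 6: e = malloc(9) -> e = NULL; heap: [0-13 ALLOC][14-20 ALLOC][21-25 ALLOC][26-29 FREE]
Op 7: a = realloc(a, 1) -> a = 0; heap: [0-0 ALLOC][1-13 FREE][14-20 ALLOC][21-25 ALLOC][26-29 FREE]
Op 8: c = realloc(c, 4) -> c = 21; heap: [0-0 ALLOC][1-13 FREE][14-20 ALLOC][21-24 ALLOC][25-29 FREE]
free(b): b = 14 -> block [14-20 ALLOC]; mark free, coalesce with adjacent free neighbors -> [0-0 ALLOC][1-20 FREE][21-24 ALLOC][25-29 FREE]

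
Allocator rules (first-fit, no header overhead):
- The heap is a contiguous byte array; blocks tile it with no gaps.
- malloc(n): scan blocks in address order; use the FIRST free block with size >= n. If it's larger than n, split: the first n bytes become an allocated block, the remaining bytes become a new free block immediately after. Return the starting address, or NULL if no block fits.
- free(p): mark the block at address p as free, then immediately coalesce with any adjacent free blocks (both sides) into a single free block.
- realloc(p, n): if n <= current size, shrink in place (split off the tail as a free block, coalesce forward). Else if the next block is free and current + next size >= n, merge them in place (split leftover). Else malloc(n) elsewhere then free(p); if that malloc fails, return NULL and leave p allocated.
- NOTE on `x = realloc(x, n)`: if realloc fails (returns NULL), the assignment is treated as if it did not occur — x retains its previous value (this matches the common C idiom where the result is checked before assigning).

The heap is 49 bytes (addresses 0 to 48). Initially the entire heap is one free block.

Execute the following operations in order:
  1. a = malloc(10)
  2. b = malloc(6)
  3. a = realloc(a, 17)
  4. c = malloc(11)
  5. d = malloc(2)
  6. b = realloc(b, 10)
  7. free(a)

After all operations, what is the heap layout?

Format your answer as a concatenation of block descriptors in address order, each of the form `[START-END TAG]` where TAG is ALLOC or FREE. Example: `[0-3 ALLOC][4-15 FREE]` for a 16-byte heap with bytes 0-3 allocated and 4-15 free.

Answer: [0-1 ALLOC][2-9 FREE][10-15 ALLOC][16-32 FREE][33-43 ALLOC][44-48 FREE]

Derivation:
Op 1: a = malloc(10) -> a = 0; heap: [0-9 ALLOC][10-48 FREE]
Op 2: b = malloc(6) -> b = 10; heap: [0-9 ALLOC][10-15 ALLOC][16-48 FREE]
Op 3: a = realloc(a, 17) -> a = 16; heap: [0-9 FREE][10-15 ALLOC][16-32 ALLOC][33-48 FREE]
Op 4: c = malloc(11) -> c = 33; heap: [0-9 FREE][10-15 ALLOC][16-32 ALLOC][33-43 ALLOC][44-48 FREE]
Op 5: d = malloc(2) -> d = 0; heap: [0-1 ALLOC][2-9 FREE][10-15 ALLOC][16-32 ALLOC][33-43 ALLOC][44-48 FREE]
Op 6: b = realloc(b, 10) -> NULL (b unchanged); heap: [0-1 ALLOC][2-9 FREE][10-15 ALLOC][16-32 ALLOC][33-43 ALLOC][44-48 FREE]
Op 7: free(a) -> (freed a); heap: [0-1 ALLOC][2-9 FREE][10-15 ALLOC][16-32 FREE][33-43 ALLOC][44-48 FREE]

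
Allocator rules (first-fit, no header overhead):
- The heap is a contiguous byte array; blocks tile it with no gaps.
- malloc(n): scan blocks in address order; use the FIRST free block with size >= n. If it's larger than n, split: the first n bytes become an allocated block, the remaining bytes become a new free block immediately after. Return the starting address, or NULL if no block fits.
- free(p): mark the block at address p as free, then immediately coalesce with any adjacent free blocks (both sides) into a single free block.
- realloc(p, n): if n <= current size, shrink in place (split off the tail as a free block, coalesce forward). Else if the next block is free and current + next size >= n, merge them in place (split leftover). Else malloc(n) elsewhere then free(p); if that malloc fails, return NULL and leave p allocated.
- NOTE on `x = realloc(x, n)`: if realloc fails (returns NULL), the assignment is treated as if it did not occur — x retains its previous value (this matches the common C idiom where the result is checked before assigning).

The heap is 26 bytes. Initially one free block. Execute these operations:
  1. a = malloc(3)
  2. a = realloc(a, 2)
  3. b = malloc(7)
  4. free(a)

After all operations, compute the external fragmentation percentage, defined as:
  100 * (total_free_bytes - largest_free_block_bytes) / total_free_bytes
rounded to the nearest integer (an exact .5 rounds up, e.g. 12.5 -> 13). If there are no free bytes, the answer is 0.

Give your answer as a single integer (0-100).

Answer: 11

Derivation:
Op 1: a = malloc(3) -> a = 0; heap: [0-2 ALLOC][3-25 FREE]
Op 2: a = realloc(a, 2) -> a = 0; heap: [0-1 ALLOC][2-25 FREE]
Op 3: b = malloc(7) -> b = 2; heap: [0-1 ALLOC][2-8 ALLOC][9-25 FREE]
Op 4: free(a) -> (freed a); heap: [0-1 FREE][2-8 ALLOC][9-25 FREE]
Free blocks: [2 17] total_free=19 largest=17 -> 100*(19-17)/19 = 200/19 ≈ 10.526 -> rounds to 11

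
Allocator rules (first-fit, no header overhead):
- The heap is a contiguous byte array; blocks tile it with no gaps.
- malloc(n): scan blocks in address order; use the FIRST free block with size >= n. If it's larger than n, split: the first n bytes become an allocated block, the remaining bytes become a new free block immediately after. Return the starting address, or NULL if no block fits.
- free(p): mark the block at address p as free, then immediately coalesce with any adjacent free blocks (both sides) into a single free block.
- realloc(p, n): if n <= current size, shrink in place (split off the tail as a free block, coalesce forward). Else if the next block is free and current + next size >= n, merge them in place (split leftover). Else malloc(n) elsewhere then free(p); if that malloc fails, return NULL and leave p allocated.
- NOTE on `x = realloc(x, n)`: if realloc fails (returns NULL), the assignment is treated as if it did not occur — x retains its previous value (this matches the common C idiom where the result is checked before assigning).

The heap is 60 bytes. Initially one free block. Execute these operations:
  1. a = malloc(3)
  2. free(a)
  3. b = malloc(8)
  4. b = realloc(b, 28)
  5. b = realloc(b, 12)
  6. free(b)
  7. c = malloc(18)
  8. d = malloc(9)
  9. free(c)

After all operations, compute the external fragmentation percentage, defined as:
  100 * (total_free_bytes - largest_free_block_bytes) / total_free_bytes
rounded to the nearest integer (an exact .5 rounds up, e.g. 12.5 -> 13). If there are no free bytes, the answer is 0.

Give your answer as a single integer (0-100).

Op 1: a = malloc(3) -> a = 0; heap: [0-2 ALLOC][3-59 FREE]
Op 2: free(a) -> (freed a); heap: [0-59 FREE]
Op 3: b = malloc(8) -> b = 0; heap: [0-7 ALLOC][8-59 FREE]
Op 4: b = realloc(b, 28) -> b = 0; heap: [0-27 ALLOC][28-59 FREE]
Op 5: b = realloc(b, 12) -> b = 0; heap: [0-11 ALLOC][12-59 FREE]
Op 6: free(b) -> (freed b); heap: [0-59 FREE]
Op 7: c = malloc(18) -> c = 0; heap: [0-17 ALLOC][18-59 FREE]
Op 8: d = malloc(9) -> d = 18; heap: [0-17 ALLOC][18-26 ALLOC][27-59 FREE]
Op 9: free(c) -> (freed c); heap: [0-17 FREE][18-26 ALLOC][27-59 FREE]
Free blocks: [18 33] total_free=51 largest=33 -> 100*(51-33)/51 = 1800/51 ≈ 35.294 -> rounds to 35

Answer: 35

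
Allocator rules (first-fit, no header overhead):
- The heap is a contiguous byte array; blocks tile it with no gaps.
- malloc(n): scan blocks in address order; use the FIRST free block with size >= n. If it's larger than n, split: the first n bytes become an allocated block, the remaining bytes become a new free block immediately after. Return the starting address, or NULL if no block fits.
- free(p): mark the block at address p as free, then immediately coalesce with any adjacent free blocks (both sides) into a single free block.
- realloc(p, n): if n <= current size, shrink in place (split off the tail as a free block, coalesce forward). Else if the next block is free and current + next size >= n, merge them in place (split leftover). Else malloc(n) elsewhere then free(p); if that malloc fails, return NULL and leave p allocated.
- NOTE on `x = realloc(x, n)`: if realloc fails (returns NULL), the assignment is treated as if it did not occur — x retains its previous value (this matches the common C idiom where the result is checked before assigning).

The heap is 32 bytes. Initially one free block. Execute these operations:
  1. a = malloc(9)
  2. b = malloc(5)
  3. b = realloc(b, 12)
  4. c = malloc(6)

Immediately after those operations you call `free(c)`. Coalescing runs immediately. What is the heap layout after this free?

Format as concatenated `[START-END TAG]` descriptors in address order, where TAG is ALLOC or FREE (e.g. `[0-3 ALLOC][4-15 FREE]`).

Op 1: a = malloc(9) -> a = 0; heap: [0-8 ALLOC][9-31 FREE]
Op 2: b = malloc(5) -> b = 9; heap: [0-8 ALLOC][9-13 ALLOC][14-31 FREE]
Op 3: b = realloc(b, 12) -> b = 9; heap: [0-8 ALLOC][9-20 ALLOC][21-31 FREE]
Op 4: c = malloc(6) -> c = 21; heap: [0-8 ALLOC][9-20 ALLOC][21-26 ALLOC][27-31 FREE]
free(c): c = 21 -> block [21-26 ALLOC]; mark free, coalesce with adjacent free neighbors -> [0-8 ALLOC][9-20 ALLOC][21-31 FREE]

Answer: [0-8 ALLOC][9-20 ALLOC][21-31 FREE]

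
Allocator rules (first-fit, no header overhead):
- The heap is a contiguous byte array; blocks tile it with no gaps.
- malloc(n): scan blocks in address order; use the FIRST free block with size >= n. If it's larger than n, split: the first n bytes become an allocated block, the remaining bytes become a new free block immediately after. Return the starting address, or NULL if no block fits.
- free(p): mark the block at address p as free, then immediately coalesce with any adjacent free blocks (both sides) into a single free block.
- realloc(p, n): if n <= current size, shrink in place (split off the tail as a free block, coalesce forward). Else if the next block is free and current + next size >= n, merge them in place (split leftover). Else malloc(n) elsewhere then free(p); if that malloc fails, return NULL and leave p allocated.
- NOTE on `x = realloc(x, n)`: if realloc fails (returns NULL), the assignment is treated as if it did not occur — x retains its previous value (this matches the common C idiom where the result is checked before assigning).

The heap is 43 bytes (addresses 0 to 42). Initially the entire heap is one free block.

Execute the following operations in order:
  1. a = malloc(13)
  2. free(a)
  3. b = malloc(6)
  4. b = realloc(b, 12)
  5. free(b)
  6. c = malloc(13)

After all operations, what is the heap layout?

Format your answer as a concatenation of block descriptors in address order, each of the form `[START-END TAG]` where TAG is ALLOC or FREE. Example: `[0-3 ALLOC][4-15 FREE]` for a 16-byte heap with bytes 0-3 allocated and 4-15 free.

Op 1: a = malloc(13) -> a = 0; heap: [0-12 ALLOC][13-42 FREE]
Op 2: free(a) -> (freed a); heap: [0-42 FREE]
Op 3: b = malloc(6) -> b = 0; heap: [0-5 ALLOC][6-42 FREE]
Op 4: b = realloc(b, 12) -> b = 0; heap: [0-11 ALLOC][12-42 FREE]
Op 5: free(b) -> (freed b); heap: [0-42 FREE]
Op 6: c = malloc(13) -> c = 0; heap: [0-12 ALLOC][13-42 FREE]

Answer: [0-12 ALLOC][13-42 FREE]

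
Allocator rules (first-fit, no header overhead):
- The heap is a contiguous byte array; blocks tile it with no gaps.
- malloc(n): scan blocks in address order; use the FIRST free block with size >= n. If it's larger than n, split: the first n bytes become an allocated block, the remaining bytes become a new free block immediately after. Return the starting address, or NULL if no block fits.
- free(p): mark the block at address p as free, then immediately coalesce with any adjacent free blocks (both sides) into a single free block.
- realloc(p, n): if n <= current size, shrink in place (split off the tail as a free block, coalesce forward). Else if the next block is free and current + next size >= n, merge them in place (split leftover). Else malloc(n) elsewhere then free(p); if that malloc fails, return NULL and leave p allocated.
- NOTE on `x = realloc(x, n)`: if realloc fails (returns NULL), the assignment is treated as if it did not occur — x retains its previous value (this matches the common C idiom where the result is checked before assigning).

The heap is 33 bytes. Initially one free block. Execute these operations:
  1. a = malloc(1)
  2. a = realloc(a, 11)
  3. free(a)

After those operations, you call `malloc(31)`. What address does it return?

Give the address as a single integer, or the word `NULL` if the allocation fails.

Answer: 0

Derivation:
Op 1: a = malloc(1) -> a = 0; heap: [0-0 ALLOC][1-32 FREE]
Op 2: a = realloc(a, 11) -> a = 0; heap: [0-10 ALLOC][11-32 FREE]
Op 3: free(a) -> (freed a); heap: [0-32 FREE]
malloc(31): first-fit scan over [0-32 FREE] -> 0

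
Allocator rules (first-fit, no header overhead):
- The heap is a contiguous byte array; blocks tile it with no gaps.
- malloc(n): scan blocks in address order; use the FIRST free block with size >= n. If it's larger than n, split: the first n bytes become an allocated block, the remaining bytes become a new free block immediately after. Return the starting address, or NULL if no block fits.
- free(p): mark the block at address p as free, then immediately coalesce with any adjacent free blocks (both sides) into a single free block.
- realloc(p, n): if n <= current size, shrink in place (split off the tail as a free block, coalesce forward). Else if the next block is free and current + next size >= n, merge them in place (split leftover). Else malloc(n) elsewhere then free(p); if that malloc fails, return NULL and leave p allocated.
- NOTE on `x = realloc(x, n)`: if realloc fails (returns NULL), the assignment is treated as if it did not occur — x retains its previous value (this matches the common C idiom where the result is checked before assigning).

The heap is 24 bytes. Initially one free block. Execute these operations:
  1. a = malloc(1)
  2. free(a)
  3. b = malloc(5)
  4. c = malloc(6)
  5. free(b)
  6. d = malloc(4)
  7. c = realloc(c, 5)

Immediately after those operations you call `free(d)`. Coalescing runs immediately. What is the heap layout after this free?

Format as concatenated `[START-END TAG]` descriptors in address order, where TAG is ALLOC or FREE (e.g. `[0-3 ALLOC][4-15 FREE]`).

Op 1: a = malloc(1) -> a = 0; heap: [0-0 ALLOC][1-23 FREE]
Op 2: free(a) -> (freed a); heap: [0-23 FREE]
Op 3: b = malloc(5) -> b = 0; heap: [0-4 ALLOC][5-23 FREE]
Op 4: c = malloc(6) -> c = 5; heap: [0-4 ALLOC][5-10 ALLOC][11-23 FREE]
Op 5: free(b) -> (freed b); heap: [0-4 FREE][5-10 ALLOC][11-23 FREE]
Op 6: d = malloc(4) -> d = 0; heap: [0-3 ALLOC][4-4 FREE][5-10 ALLOC][11-23 FREE]
Op 7: c = realloc(c, 5) -> c = 5; heap: [0-3 ALLOC][4-4 FREE][5-9 ALLOC][10-23 FREE]
free(d): d = 0 -> block [0-3 ALLOC]; mark free, coalesce with adjacent free neighbors -> [0-4 FREE][5-9 ALLOC][10-23 FREE]

Answer: [0-4 FREE][5-9 ALLOC][10-23 FREE]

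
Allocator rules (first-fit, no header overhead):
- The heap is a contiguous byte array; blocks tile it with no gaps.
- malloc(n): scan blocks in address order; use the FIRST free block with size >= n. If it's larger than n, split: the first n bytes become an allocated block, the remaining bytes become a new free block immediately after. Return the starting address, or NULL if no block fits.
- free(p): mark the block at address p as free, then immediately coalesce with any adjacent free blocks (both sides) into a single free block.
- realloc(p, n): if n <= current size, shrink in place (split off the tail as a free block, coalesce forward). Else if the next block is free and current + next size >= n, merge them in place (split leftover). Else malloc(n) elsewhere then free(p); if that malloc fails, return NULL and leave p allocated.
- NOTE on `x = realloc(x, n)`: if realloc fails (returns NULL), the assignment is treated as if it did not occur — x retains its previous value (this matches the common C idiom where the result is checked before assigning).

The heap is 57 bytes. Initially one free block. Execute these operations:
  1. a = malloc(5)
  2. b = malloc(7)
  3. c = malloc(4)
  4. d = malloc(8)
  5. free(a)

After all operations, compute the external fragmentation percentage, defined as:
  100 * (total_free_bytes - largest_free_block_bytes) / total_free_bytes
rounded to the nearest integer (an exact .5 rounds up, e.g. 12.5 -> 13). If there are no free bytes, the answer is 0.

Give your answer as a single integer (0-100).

Op 1: a = malloc(5) -> a = 0; heap: [0-4 ALLOC][5-56 FREE]
Op 2: b = malloc(7) -> b = 5; heap: [0-4 ALLOC][5-11 ALLOC][12-56 FREE]
Op 3: c = malloc(4) -> c = 12; heap: [0-4 ALLOC][5-11 ALLOC][12-15 ALLOC][16-56 FREE]
Op 4: d = malloc(8) -> d = 16; heap: [0-4 ALLOC][5-11 ALLOC][12-15 ALLOC][16-23 ALLOC][24-56 FREE]
Op 5: free(a) -> (freed a); heap: [0-4 FREE][5-11 ALLOC][12-15 ALLOC][16-23 ALLOC][24-56 FREE]
Free blocks: [5 33] total_free=38 largest=33 -> 100*(38-33)/38 = 500/38 ≈ 13.158 -> rounds to 13

Answer: 13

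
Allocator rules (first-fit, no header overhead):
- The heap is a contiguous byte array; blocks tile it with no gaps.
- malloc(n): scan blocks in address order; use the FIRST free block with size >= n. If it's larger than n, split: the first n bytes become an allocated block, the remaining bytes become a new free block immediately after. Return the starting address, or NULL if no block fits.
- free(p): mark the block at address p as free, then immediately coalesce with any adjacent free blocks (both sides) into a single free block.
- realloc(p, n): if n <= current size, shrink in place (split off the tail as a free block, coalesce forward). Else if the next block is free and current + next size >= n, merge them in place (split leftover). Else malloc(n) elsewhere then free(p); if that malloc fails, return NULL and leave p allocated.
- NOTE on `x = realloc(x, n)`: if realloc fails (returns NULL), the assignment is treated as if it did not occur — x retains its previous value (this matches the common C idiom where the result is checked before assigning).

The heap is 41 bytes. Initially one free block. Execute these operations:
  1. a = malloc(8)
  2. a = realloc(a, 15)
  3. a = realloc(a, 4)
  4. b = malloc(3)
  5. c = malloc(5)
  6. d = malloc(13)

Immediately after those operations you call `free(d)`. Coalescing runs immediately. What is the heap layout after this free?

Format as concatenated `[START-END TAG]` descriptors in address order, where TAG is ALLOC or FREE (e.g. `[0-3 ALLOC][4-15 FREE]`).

Answer: [0-3 ALLOC][4-6 ALLOC][7-11 ALLOC][12-40 FREE]

Derivation:
Op 1: a = malloc(8) -> a = 0; heap: [0-7 ALLOC][8-40 FREE]
Op 2: a = realloc(a, 15) -> a = 0; heap: [0-14 ALLOC][15-40 FREE]
Op 3: a = realloc(a, 4) -> a = 0; heap: [0-3 ALLOC][4-40 FREE]
Op 4: b = malloc(3) -> b = 4; heap: [0-3 ALLOC][4-6 ALLOC][7-40 FREE]
Op 5: c = malloc(5) -> c = 7; heap: [0-3 ALLOC][4-6 ALLOC][7-11 ALLOC][12-40 FREE]
Op 6: d = malloc(13) -> d = 12; heap: [0-3 ALLOC][4-6 ALLOC][7-11 ALLOC][12-24 ALLOC][25-40 FREE]
free(d): d = 12 -> block [12-24 ALLOC]; mark free, coalesce with adjacent free neighbors -> [0-3 ALLOC][4-6 ALLOC][7-11 ALLOC][12-40 FREE]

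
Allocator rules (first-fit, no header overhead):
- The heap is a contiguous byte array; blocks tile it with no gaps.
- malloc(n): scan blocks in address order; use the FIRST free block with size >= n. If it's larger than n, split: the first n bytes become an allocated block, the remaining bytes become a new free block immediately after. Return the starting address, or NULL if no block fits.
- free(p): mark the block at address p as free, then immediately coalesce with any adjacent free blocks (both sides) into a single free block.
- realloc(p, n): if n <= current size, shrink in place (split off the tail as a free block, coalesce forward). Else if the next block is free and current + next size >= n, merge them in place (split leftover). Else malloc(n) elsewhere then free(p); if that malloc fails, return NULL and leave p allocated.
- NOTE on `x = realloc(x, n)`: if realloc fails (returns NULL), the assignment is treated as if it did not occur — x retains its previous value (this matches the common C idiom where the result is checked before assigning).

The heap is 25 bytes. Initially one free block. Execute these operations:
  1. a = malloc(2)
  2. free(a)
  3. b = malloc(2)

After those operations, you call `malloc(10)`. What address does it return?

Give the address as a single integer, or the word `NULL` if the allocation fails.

Op 1: a = malloc(2) -> a = 0; heap: [0-1 ALLOC][2-24 FREE]
Op 2: free(a) -> (freed a); heap: [0-24 FREE]
Op 3: b = malloc(2) -> b = 0; heap: [0-1 ALLOC][2-24 FREE]
malloc(10): first-fit scan over [0-1 ALLOC][2-24 FREE] -> 2

Answer: 2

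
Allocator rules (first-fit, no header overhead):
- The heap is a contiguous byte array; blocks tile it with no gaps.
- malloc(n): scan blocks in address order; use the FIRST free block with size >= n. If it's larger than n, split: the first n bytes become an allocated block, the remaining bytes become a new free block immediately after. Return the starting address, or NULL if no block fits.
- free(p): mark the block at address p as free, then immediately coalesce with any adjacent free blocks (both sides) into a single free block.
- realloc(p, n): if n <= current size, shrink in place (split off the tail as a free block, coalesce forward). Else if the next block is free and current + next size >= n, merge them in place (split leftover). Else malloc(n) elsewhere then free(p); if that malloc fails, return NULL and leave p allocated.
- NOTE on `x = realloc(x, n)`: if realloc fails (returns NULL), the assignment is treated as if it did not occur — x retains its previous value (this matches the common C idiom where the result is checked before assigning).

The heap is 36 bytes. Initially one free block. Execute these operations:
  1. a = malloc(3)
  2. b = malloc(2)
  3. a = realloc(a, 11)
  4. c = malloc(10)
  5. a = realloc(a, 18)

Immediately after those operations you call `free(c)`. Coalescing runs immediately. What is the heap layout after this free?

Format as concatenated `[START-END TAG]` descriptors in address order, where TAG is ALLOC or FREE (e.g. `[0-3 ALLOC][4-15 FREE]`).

Op 1: a = malloc(3) -> a = 0; heap: [0-2 ALLOC][3-35 FREE]
Op 2: b = malloc(2) -> b = 3; heap: [0-2 ALLOC][3-4 ALLOC][5-35 FREE]
Op 3: a = realloc(a, 11) -> a = 5; heap: [0-2 FREE][3-4 ALLOC][5-15 ALLOC][16-35 FREE]
Op 4: c = malloc(10) -> c = 16; heap: [0-2 FREE][3-4 ALLOC][5-15 ALLOC][16-25 ALLOC][26-35 FREE]
Op 5: a = realloc(a, 18) -> NULL (a unchanged); heap: [0-2 FREE][3-4 ALLOC][5-15 ALLOC][16-25 ALLOC][26-35 FREE]
free(c): c = 16 -> block [16-25 ALLOC]; mark free, coalesce with adjacent free neighbors -> [0-2 FREE][3-4 ALLOC][5-15 ALLOC][16-35 FREE]

Answer: [0-2 FREE][3-4 ALLOC][5-15 ALLOC][16-35 FREE]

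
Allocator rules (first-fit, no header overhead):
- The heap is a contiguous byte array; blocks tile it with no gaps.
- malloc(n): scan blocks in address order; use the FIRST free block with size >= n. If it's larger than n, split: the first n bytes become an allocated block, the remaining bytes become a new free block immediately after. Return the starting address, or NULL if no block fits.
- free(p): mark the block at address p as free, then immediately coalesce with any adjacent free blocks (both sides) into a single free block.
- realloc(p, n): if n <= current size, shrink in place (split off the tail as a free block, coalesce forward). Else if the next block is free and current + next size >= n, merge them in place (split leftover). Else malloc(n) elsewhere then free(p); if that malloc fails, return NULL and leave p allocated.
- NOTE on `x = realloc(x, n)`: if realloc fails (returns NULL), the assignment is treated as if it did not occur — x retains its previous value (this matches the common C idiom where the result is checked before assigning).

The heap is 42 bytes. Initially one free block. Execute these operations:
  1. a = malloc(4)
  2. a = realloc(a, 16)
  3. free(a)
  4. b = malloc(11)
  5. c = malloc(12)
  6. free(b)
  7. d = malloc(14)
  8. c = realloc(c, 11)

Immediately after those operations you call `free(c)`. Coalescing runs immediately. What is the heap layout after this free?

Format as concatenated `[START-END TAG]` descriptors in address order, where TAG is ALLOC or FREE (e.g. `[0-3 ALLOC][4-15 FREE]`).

Answer: [0-22 FREE][23-36 ALLOC][37-41 FREE]

Derivation:
Op 1: a = malloc(4) -> a = 0; heap: [0-3 ALLOC][4-41 FREE]
Op 2: a = realloc(a, 16) -> a = 0; heap: [0-15 ALLOC][16-41 FREE]
Op 3: free(a) -> (freed a); heap: [0-41 FREE]
Op 4: b = malloc(11) -> b = 0; heap: [0-10 ALLOC][11-41 FREE]
Op 5: c = malloc(12) -> c = 11; heap: [0-10 ALLOC][11-22 ALLOC][23-41 FREE]
Op 6: free(b) -> (freed b); heap: [0-10 FREE][11-22 ALLOC][23-41 FREE]
Op 7: d = malloc(14) -> d = 23; heap: [0-10 FREE][11-22 ALLOC][23-36 ALLOC][37-41 FREE]
Op 8: c = realloc(c, 11) -> c = 11; heap: [0-10 FREE][11-21 ALLOC][22-22 FREE][23-36 ALLOC][37-41 FREE]
free(c): c = 11 -> block [11-21 ALLOC]; mark free, coalesce with adjacent free neighbors -> [0-22 FREE][23-36 ALLOC][37-41 FREE]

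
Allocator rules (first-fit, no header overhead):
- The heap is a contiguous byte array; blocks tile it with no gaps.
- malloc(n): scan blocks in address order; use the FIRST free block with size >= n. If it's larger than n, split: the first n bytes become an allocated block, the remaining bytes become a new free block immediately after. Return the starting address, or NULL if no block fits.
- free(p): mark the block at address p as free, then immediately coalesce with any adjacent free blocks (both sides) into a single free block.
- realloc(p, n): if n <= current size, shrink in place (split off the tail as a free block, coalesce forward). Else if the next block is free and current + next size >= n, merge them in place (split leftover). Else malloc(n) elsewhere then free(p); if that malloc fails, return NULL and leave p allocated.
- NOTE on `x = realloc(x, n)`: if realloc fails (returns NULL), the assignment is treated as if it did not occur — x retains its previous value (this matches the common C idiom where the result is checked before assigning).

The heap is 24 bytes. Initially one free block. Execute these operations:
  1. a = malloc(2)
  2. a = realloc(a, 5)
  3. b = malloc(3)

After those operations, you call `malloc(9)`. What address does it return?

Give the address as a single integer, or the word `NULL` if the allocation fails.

Answer: 8

Derivation:
Op 1: a = malloc(2) -> a = 0; heap: [0-1 ALLOC][2-23 FREE]
Op 2: a = realloc(a, 5) -> a = 0; heap: [0-4 ALLOC][5-23 FREE]
Op 3: b = malloc(3) -> b = 5; heap: [0-4 ALLOC][5-7 ALLOC][8-23 FREE]
malloc(9): first-fit scan over [0-4 ALLOC][5-7 ALLOC][8-23 FREE] -> 8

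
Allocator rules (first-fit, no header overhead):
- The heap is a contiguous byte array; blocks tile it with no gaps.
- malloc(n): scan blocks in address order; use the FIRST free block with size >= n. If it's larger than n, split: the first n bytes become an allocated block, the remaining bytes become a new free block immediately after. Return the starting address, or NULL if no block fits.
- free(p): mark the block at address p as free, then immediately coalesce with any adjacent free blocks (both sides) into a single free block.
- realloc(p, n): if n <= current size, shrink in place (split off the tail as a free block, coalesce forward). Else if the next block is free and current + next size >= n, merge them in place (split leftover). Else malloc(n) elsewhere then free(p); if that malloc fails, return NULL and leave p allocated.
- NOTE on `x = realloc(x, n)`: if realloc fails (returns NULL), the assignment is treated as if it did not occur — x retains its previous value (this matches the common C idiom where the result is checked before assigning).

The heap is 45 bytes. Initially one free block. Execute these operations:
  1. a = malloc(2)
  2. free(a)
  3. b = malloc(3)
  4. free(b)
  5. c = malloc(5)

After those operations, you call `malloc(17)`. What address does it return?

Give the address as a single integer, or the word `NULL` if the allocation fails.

Op 1: a = malloc(2) -> a = 0; heap: [0-1 ALLOC][2-44 FREE]
Op 2: free(a) -> (freed a); heap: [0-44 FREE]
Op 3: b = malloc(3) -> b = 0; heap: [0-2 ALLOC][3-44 FREE]
Op 4: free(b) -> (freed b); heap: [0-44 FREE]
Op 5: c = malloc(5) -> c = 0; heap: [0-4 ALLOC][5-44 FREE]
malloc(17): first-fit scan over [0-4 ALLOC][5-44 FREE] -> 5

Answer: 5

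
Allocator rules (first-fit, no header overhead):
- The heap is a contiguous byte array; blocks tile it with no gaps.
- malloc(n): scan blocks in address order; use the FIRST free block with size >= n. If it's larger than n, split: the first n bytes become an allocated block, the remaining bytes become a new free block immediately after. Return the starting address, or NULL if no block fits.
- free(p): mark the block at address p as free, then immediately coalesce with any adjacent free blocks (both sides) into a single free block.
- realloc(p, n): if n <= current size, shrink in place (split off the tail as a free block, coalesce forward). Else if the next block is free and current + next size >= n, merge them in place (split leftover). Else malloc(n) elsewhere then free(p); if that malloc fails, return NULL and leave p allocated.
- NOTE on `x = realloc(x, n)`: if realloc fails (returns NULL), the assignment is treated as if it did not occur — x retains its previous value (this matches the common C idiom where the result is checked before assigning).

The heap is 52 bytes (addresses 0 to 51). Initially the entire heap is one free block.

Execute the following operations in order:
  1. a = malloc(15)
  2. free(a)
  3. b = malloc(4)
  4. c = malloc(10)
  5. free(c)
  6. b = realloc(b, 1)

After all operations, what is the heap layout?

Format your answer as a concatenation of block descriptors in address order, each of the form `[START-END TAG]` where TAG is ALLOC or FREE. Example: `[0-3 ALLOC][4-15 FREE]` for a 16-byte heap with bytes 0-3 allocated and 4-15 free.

Answer: [0-0 ALLOC][1-51 FREE]

Derivation:
Op 1: a = malloc(15) -> a = 0; heap: [0-14 ALLOC][15-51 FREE]
Op 2: free(a) -> (freed a); heap: [0-51 FREE]
Op 3: b = malloc(4) -> b = 0; heap: [0-3 ALLOC][4-51 FREE]
Op 4: c = malloc(10) -> c = 4; heap: [0-3 ALLOC][4-13 ALLOC][14-51 FREE]
Op 5: free(c) -> (freed c); heap: [0-3 ALLOC][4-51 FREE]
Op 6: b = realloc(b, 1) -> b = 0; heap: [0-0 ALLOC][1-51 FREE]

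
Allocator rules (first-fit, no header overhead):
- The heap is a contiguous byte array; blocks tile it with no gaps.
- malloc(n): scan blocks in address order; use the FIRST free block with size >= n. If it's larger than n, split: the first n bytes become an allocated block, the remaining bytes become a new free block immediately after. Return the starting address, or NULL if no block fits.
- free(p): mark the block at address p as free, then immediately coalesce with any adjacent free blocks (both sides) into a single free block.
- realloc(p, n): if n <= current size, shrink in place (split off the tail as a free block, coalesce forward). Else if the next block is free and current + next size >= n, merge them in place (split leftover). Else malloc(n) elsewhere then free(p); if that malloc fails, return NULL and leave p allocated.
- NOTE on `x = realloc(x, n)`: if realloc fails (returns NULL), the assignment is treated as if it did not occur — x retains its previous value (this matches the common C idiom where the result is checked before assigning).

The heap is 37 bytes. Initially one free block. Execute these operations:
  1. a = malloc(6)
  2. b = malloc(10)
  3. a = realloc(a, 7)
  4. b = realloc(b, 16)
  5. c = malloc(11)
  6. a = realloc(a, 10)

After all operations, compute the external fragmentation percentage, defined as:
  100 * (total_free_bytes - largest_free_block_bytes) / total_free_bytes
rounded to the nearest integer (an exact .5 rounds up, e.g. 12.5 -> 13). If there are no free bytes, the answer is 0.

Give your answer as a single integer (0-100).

Op 1: a = malloc(6) -> a = 0; heap: [0-5 ALLOC][6-36 FREE]
Op 2: b = malloc(10) -> b = 6; heap: [0-5 ALLOC][6-15 ALLOC][16-36 FREE]
Op 3: a = realloc(a, 7) -> a = 16; heap: [0-5 FREE][6-15 ALLOC][16-22 ALLOC][23-36 FREE]
Op 4: b = realloc(b, 16) -> NULL (b unchanged); heap: [0-5 FREE][6-15 ALLOC][16-22 ALLOC][23-36 FREE]
Op 5: c = malloc(11) -> c = 23; heap: [0-5 FREE][6-15 ALLOC][16-22 ALLOC][23-33 ALLOC][34-36 FREE]
Op 6: a = realloc(a, 10) -> NULL (a unchanged); heap: [0-5 FREE][6-15 ALLOC][16-22 ALLOC][23-33 ALLOC][34-36 FREE]
Free blocks: [6 3] total_free=9 largest=6 -> 100*(9-6)/9 = 300/9 ≈ 33.333 -> rounds to 33

Answer: 33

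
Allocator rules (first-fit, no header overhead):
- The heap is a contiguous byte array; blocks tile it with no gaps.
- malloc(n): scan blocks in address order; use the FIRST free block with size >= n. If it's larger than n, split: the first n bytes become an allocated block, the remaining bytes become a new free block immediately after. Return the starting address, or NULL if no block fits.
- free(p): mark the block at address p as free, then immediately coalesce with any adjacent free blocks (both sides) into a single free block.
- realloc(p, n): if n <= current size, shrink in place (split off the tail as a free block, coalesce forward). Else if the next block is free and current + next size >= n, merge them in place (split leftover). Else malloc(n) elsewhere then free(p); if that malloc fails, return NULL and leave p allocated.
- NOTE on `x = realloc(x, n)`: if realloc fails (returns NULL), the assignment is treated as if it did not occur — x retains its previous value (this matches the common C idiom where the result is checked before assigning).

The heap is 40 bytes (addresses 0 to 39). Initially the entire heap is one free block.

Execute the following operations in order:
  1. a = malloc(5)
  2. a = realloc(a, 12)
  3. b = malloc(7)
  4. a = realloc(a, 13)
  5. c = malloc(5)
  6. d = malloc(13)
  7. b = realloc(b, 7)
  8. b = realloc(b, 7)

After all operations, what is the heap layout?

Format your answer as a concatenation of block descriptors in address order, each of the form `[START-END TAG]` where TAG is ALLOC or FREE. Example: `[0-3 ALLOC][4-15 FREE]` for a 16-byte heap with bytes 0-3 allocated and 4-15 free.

Op 1: a = malloc(5) -> a = 0; heap: [0-4 ALLOC][5-39 FREE]
Op 2: a = realloc(a, 12) -> a = 0; heap: [0-11 ALLOC][12-39 FREE]
Op 3: b = malloc(7) -> b = 12; heap: [0-11 ALLOC][12-18 ALLOC][19-39 FREE]
Op 4: a = realloc(a, 13) -> a = 19; heap: [0-11 FREE][12-18 ALLOC][19-31 ALLOC][32-39 FREE]
Op 5: c = malloc(5) -> c = 0; heap: [0-4 ALLOC][5-11 FREE][12-18 ALLOC][19-31 ALLOC][32-39 FREE]
Op 6: d = malloc(13) -> d = NULL; heap: [0-4 ALLOC][5-11 FREE][12-18 ALLOC][19-31 ALLOC][32-39 FREE]
Op 7: b = realloc(b, 7) -> b = 12; heap: [0-4 ALLOC][5-11 FREE][12-18 ALLOC][19-31 ALLOC][32-39 FREE]
Op 8: b = realloc(b, 7) -> b = 12; heap: [0-4 ALLOC][5-11 FREE][12-18 ALLOC][19-31 ALLOC][32-39 FREE]

Answer: [0-4 ALLOC][5-11 FREE][12-18 ALLOC][19-31 ALLOC][32-39 FREE]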